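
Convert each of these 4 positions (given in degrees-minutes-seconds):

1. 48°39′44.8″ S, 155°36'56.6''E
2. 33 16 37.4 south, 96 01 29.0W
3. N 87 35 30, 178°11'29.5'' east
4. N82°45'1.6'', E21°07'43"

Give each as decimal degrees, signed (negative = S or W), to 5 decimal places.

1. -48.66244, 155.61572
2. -33.27706, -96.02472
3. 87.59167, 178.19153
4. 82.75044, 21.12861

Point 1:
  Lat: 39′ + 44.8″ = 39.74667′; 48 + 39.74667/60 = 48.662444
  S ⇒ negate
  Longitude: 155° + 36/60 + 56.6/3600 = 155 + 0.600000 + 0.015722 = 155.615722
  E → positive
Point 2:
  Latitude: 33 + 16/60 + 37.4/3600 = 33.277056
  hemisphere S, so the sign is −
  Longitude: 96° + 1/60 + 29/3600 = 96 + 0.016667 + 0.008056 = 96.024722
  W → negative
Point 3:
  φ: 87° + 35/60 + 30/3600 = 87 + 0.583333 + 0.008333 = 87.591667
  N ⇒ keep positive
  Longitude: 11′ + 29.5″ = 11.49167′; 178 + 11.49167/60 = 178.191528
  E ⇒ keep positive
Point 4:
  Lat: 82° + 45/60 + 1.6/3600 = 82 + 0.750000 + 0.000444 = 82.750444
  N → positive
  λ: 21 + 7/60 + 43/3600 = 21.128611
  E ⇒ keep positive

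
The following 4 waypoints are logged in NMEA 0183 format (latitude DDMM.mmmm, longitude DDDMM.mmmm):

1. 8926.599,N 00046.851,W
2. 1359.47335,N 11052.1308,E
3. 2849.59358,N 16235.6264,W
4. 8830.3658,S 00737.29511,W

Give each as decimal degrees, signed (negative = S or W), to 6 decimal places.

Point 1:
  φ: degrees = first 2 digits = 89, minutes = 26.599; 89 + 26.599/60 = 89.4433167
  N → positive
  Lon: split at 3 digits → 000° and 46.851′; 0 + 46.851/60 = 0.7808500
  W ⇒ negate
Point 2:
  Latitude: degrees = first 2 digits = 13, minutes = 59.47335; 13 + 59.47335/60 = 13.9912225
  N → positive
  λ: degrees = first 3 digits = 110, minutes = 52.1308; 110 + 52.1308/60 = 110.8688467
  E → positive
Point 3:
  Lat: degrees = first 2 digits = 28, minutes = 49.59358; 28 + 49.59358/60 = 28.8265597
  N ⇒ keep positive
  Lon: split at 3 digits → 162° and 35.6264′; 162 + 35.6264/60 = 162.5937733
  W ⇒ negate
Point 4:
  Lat: split at 2 digits → 88° and 30.3658′; 88 + 30.3658/60 = 88.5060967
  S ⇒ negate
  Lon: split at 3 digits → 007° and 37.29511′; 7 + 37.29511/60 = 7.6215852
  W ⇒ negate

1. 89.443317, -0.780850
2. 13.991223, 110.868847
3. 28.826560, -162.593773
4. -88.506097, -7.621585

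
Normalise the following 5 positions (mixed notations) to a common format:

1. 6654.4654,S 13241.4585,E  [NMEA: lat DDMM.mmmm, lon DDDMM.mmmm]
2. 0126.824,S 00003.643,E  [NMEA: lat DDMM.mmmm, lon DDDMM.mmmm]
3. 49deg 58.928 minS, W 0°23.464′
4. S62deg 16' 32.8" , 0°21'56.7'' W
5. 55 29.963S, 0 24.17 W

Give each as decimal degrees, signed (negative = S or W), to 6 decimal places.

1. -66.907757, 132.690975
2. -1.447067, 0.060717
3. -49.982133, -0.391067
4. -62.275778, -0.365750
5. -55.499383, -0.402833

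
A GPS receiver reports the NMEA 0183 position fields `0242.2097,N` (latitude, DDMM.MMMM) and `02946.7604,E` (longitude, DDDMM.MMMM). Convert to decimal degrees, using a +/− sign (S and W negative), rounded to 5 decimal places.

Lat: degrees = first 2 digits = 2, minutes = 42.2097; 2 + 42.2097/60 = 2.703495
N → positive
λ: split at 3 digits → 029° and 46.7604′; 29 + 46.7604/60 = 29.779340
E ⇒ keep positive

2.70350, 29.77934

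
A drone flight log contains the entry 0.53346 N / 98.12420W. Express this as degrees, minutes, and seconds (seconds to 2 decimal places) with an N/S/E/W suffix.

0°32′0.46″ N, 98°07′27.12″ W

Lat: 0.533460 × 60 = 32.00760′ → 32′, remainder × 60 = 0.4560″
Longitude: 0.124200° → 7.45200′; 0.45200 × 60 = 27.1200″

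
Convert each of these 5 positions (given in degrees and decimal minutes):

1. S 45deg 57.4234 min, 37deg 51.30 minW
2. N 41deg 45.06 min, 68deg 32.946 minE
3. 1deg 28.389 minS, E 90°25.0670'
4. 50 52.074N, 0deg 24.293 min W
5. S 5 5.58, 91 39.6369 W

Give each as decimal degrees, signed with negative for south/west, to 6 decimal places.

1. -45.957057, -37.855000
2. 41.751000, 68.549100
3. -1.473150, 90.417783
4. 50.867900, -0.404883
5. -5.093000, -91.660615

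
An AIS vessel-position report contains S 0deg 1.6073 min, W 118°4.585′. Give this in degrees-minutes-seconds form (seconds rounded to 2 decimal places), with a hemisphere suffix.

0°01′36.44″ S, 118°04′35.10″ W

Lat: fractional minutes 0.60730 × 60 = 36.4380″
Longitude: 4.58500′ → 4′ and 0.58500 × 60 = 35.1000″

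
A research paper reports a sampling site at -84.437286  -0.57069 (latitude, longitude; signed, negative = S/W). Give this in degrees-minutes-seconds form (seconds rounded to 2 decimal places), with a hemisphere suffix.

84°26′14.23″ S, 0°34′14.48″ W

Latitude is negative → S; |value| = 84.437286
Latitude: 0.437286 × 60 = 26.23716′ → 26′, remainder × 60 = 14.2296″
Longitude is negative → W; |value| = 0.570690
λ: whole degrees 0; 34.24140′ → 34′ and 14.4840″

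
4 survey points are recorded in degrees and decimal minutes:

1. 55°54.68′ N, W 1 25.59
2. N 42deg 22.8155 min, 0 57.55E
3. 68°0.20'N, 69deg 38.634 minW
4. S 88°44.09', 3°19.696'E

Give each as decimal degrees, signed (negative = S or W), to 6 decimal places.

Point 1:
  Lat: 55 + 54.68/60 = 55.9113333
  N → positive
  Longitude: 1 + 25.59/60 = 1.4265000
  hemisphere W, so the sign is −
Point 2:
  Lat: 22.8155′ = 0.380258°; total 42.3802583
  N → positive
  λ: 57.55′ = 0.959167°; total 0.9591667
  E ⇒ keep positive
Point 3:
  φ: 0.2′ = 0.003333°; total 68.0033333
  N → positive
  λ: 69 + 38.634/60 = 69.6439000
  hemisphere W, so the sign is −
Point 4:
  Latitude: 88 + 44.09/60 = 88.7348333
  hemisphere S, so the sign is −
  Longitude: 3 + 19.696/60 = 3.3282667
  E → positive

1. 55.911333, -1.426500
2. 42.380258, 0.959167
3. 68.003333, -69.643900
4. -88.734833, 3.328267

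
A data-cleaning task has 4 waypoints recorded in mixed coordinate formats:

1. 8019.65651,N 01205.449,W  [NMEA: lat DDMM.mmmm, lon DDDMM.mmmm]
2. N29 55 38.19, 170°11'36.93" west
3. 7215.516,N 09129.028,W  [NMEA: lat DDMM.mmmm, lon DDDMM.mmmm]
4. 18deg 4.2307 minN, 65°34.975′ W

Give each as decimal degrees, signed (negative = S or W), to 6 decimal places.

1. 80.327609, -12.090817
2. 29.927275, -170.193592
3. 72.258600, -91.483800
4. 18.070512, -65.582917

Point 1:
  φ: degrees = first 2 digits = 80, minutes = 19.65651; 80 + 19.65651/60 = 80.3276085
  N ⇒ keep positive
  Longitude: degrees = first 3 digits = 12, minutes = 5.449; 12 + 5.449/60 = 12.0908167
  W → negative
Point 2:
  Lat: 55′ + 38.19″ = 55.63650′; 29 + 55.63650/60 = 29.9272750
  N ⇒ keep positive
  λ: 11′ + 36.93″ = 11.61550′; 170 + 11.61550/60 = 170.1935917
  W → negative
Point 3:
  Lat: split at 2 digits → 72° and 15.516′; 72 + 15.516/60 = 72.2586000
  N ⇒ keep positive
  λ: degrees = first 3 digits = 91, minutes = 29.028; 91 + 29.028/60 = 91.4838000
  hemisphere W, so the sign is −
Point 4:
  Lat: 18 + 4.2307/60 = 18.0705117
  N ⇒ keep positive
  Lon: 65 + 34.975/60 = 65.5829167
  W → negative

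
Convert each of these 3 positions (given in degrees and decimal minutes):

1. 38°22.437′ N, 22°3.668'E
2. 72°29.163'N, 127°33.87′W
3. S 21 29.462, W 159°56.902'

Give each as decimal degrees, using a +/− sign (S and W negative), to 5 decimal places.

1. 38.37395, 22.06113
2. 72.48605, -127.56450
3. -21.49103, -159.94837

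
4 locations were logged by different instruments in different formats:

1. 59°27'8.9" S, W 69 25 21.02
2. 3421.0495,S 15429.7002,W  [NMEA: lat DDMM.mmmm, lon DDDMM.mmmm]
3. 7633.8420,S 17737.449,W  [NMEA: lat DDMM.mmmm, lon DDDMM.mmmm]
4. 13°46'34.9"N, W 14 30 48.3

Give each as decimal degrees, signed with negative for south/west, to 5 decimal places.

1. -59.45247, -69.42251
2. -34.35083, -154.49500
3. -76.56403, -177.62415
4. 13.77636, -14.51342

Point 1:
  Lat: 59° + 27/60 + 8.9/3600 = 59 + 0.450000 + 0.002472 = 59.452472
  S ⇒ negate
  Longitude: 25′ + 21.02″ = 25.35033′; 69 + 25.35033/60 = 69.422506
  hemisphere W, so the sign is −
Point 2:
  φ: degrees = first 2 digits = 34, minutes = 21.0495; 34 + 21.0495/60 = 34.350825
  hemisphere S, so the sign is −
  Longitude: degrees = first 3 digits = 154, minutes = 29.7002; 154 + 29.7002/60 = 154.495003
  W → negative
Point 3:
  Lat: degrees = first 2 digits = 76, minutes = 33.842; 76 + 33.842/60 = 76.564033
  S → negative
  Longitude: degrees = first 3 digits = 177, minutes = 37.449; 177 + 37.449/60 = 177.624150
  W → negative
Point 4:
  Lat: 13° + 46/60 + 34.9/3600 = 13 + 0.766667 + 0.009694 = 13.776361
  N → positive
  Lon: 14° + 30/60 + 48.3/3600 = 14 + 0.500000 + 0.013417 = 14.513417
  hemisphere W, so the sign is −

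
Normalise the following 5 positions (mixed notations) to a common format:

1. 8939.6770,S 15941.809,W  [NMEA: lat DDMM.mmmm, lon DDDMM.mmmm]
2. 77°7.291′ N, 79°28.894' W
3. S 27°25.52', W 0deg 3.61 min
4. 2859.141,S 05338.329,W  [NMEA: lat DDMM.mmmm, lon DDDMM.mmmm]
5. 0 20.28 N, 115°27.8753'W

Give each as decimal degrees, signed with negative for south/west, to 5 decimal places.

Point 1:
  Lat: degrees = first 2 digits = 89, minutes = 39.677; 89 + 39.677/60 = 89.661283
  S → negative
  Longitude: degrees = first 3 digits = 159, minutes = 41.809; 159 + 41.809/60 = 159.696817
  W → negative
Point 2:
  Latitude: 77 + 7.291/60 = 77.121517
  N ⇒ keep positive
  Longitude: 28.894′ = 0.481567°; total 79.481567
  hemisphere W, so the sign is −
Point 3:
  φ: 25.52′ = 0.425333°; total 27.425333
  S → negative
  λ: 0 + 3.61/60 = 0.060167
  W → negative
Point 4:
  Lat: split at 2 digits → 28° and 59.141′; 28 + 59.141/60 = 28.985683
  hemisphere S, so the sign is −
  Lon: split at 3 digits → 053° and 38.329′; 53 + 38.329/60 = 53.638817
  W → negative
Point 5:
  Lat: 20.28′ = 0.338000°; total 0.338000
  N ⇒ keep positive
  Longitude: 115 + 27.8753/60 = 115.464588
  hemisphere W, so the sign is −

1. -89.66128, -159.69682
2. 77.12152, -79.48157
3. -27.42533, -0.06017
4. -28.98568, -53.63882
5. 0.33800, -115.46459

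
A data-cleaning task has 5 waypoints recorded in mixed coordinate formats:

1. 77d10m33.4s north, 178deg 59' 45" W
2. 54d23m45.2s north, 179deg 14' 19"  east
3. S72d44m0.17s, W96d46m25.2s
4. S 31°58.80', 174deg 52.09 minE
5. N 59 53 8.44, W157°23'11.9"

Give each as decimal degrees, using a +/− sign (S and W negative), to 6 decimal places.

1. 77.175944, -178.995833
2. 54.395889, 179.238611
3. -72.733381, -96.773667
4. -31.980000, 174.868167
5. 59.885678, -157.386639

Point 1:
  φ: 77 + 10/60 + 33.4/3600 = 77.1759444
  N ⇒ keep positive
  Longitude: 178° + 59/60 + 45/3600 = 178 + 0.983333 + 0.012500 = 178.9958333
  W → negative
Point 2:
  Latitude: 23′ + 45.2″ = 23.75333′; 54 + 23.75333/60 = 54.3958889
  N ⇒ keep positive
  λ: 179° + 14/60 + 19/3600 = 179 + 0.233333 + 0.005278 = 179.2386111
  E → positive
Point 3:
  Lat: 72° + 44/60 + 0.17/3600 = 72 + 0.733333 + 0.000047 = 72.7333806
  S → negative
  Lon: 96 + 46/60 + 25.2/3600 = 96.7736667
  W → negative
Point 4:
  Latitude: 31 + 58.8/60 = 31.9800000
  hemisphere S, so the sign is −
  Lon: 174 + 52.09/60 = 174.8681667
  E → positive
Point 5:
  Latitude: 53′ + 8.44″ = 53.14067′; 59 + 53.14067/60 = 59.8856778
  N ⇒ keep positive
  Longitude: 157 + 23/60 + 11.9/3600 = 157.3866389
  hemisphere W, so the sign is −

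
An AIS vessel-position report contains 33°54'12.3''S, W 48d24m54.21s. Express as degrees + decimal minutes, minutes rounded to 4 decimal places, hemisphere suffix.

33° 54.2050′ S, 48° 24.9035′ W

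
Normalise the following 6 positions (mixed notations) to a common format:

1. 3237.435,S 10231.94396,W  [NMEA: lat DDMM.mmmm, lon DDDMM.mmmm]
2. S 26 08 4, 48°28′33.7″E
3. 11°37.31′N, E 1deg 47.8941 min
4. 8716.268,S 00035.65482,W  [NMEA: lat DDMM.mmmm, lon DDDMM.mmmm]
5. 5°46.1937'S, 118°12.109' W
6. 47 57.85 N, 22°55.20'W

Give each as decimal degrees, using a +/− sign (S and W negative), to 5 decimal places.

1. -32.62392, -102.53240
2. -26.13444, 48.47603
3. 11.62183, 1.79824
4. -87.27113, -0.59425
5. -5.76990, -118.20182
6. 47.96417, -22.92000

Point 1:
  Lat: degrees = first 2 digits = 32, minutes = 37.435; 32 + 37.435/60 = 32.623917
  S ⇒ negate
  Lon: split at 3 digits → 102° and 31.94396′; 102 + 31.94396/60 = 102.532399
  W ⇒ negate
Point 2:
  Latitude: 26 + 8/60 + 4/3600 = 26.134444
  hemisphere S, so the sign is −
  λ: 48° + 28/60 + 33.7/3600 = 48 + 0.466667 + 0.009361 = 48.476028
  E → positive
Point 3:
  Latitude: 11 + 37.31/60 = 11.621833
  N ⇒ keep positive
  Longitude: 1 + 47.8941/60 = 1.798235
  E ⇒ keep positive
Point 4:
  φ: split at 2 digits → 87° and 16.268′; 87 + 16.268/60 = 87.271133
  S → negative
  Longitude: degrees = first 3 digits = 0, minutes = 35.65482; 0 + 35.65482/60 = 0.594247
  W → negative
Point 5:
  Lat: 5 + 46.1937/60 = 5.769895
  hemisphere S, so the sign is −
  Longitude: 12.109′ = 0.201817°; total 118.201817
  W ⇒ negate
Point 6:
  Lat: 47 + 57.85/60 = 47.964167
  N → positive
  Lon: 22 + 55.2/60 = 22.920000
  W ⇒ negate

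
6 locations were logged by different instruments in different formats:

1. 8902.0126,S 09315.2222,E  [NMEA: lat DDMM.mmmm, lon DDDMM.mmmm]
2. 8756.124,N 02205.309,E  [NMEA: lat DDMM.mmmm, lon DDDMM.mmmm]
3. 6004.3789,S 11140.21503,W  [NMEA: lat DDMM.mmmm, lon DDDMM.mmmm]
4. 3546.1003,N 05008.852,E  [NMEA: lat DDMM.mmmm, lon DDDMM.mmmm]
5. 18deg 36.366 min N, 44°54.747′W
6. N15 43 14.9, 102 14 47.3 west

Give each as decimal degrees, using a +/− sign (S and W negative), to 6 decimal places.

Point 1:
  φ: degrees = first 2 digits = 89, minutes = 2.0126; 89 + 2.0126/60 = 89.0335433
  S → negative
  Longitude: split at 3 digits → 093° and 15.2222′; 93 + 15.2222/60 = 93.2537033
  E → positive
Point 2:
  Latitude: split at 2 digits → 87° and 56.124′; 87 + 56.124/60 = 87.9354000
  N → positive
  Lon: degrees = first 3 digits = 22, minutes = 5.309; 22 + 5.309/60 = 22.0884833
  E ⇒ keep positive
Point 3:
  Lat: split at 2 digits → 60° and 4.3789′; 60 + 4.3789/60 = 60.0729817
  S → negative
  Longitude: degrees = first 3 digits = 111, minutes = 40.21503; 111 + 40.21503/60 = 111.6702505
  W → negative
Point 4:
  Lat: degrees = first 2 digits = 35, minutes = 46.1003; 35 + 46.1003/60 = 35.7683383
  N → positive
  Lon: degrees = first 3 digits = 50, minutes = 8.852; 50 + 8.852/60 = 50.1475333
  E → positive
Point 5:
  Lat: 36.366′ = 0.606100°; total 18.6061000
  N ⇒ keep positive
  Lon: 44 + 54.747/60 = 44.9124500
  hemisphere W, so the sign is −
Point 6:
  φ: 15 + 43/60 + 14.9/3600 = 15.7208056
  N → positive
  λ: 14′ + 47.3″ = 14.78833′; 102 + 14.78833/60 = 102.2464722
  W → negative

1. -89.033543, 93.253703
2. 87.935400, 22.088483
3. -60.072982, -111.670251
4. 35.768338, 50.147533
5. 18.606100, -44.912450
6. 15.720806, -102.246472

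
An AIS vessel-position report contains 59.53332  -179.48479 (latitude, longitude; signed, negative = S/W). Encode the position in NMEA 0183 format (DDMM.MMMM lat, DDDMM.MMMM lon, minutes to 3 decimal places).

φ: minutes = (59.533320 − 59) × 60 = 31.99920
Longitude is negative → W; |value| = 179.484790
λ: minutes = (179.484790 − 179) × 60 = 29.08740

5931.999,N / 17929.087,W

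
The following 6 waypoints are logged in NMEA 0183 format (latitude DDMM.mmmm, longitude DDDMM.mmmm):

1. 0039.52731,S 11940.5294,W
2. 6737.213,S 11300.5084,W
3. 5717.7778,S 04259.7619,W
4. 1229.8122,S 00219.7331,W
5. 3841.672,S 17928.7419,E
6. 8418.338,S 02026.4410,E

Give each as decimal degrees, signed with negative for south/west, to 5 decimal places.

1. -0.65879, -119.67549
2. -67.62022, -113.00847
3. -57.29630, -42.99603
4. -12.49687, -2.32889
5. -38.69453, 179.47903
6. -84.30563, 20.44068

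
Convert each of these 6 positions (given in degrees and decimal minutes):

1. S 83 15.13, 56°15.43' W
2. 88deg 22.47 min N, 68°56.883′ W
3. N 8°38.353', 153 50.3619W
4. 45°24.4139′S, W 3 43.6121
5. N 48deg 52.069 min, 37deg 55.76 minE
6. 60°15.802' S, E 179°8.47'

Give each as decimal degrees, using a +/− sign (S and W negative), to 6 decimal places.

Point 1:
  Latitude: 83 + 15.13/60 = 83.2521667
  S → negative
  Longitude: 15.43′ = 0.257167°; total 56.2571667
  hemisphere W, so the sign is −
Point 2:
  Lat: 88 + 22.47/60 = 88.3745000
  N → positive
  Lon: 68 + 56.883/60 = 68.9480500
  W → negative
Point 3:
  φ: 8 + 38.353/60 = 8.6392167
  N ⇒ keep positive
  λ: 50.3619′ = 0.839365°; total 153.8393650
  W ⇒ negate
Point 4:
  Latitude: 24.4139′ = 0.406898°; total 45.4068983
  S ⇒ negate
  λ: 3 + 43.6121/60 = 3.7268683
  hemisphere W, so the sign is −
Point 5:
  Latitude: 52.069′ = 0.867817°; total 48.8678167
  N ⇒ keep positive
  λ: 37 + 55.76/60 = 37.9293333
  E ⇒ keep positive
Point 6:
  Lat: 60 + 15.802/60 = 60.2633667
  S → negative
  Lon: 179 + 8.47/60 = 179.1411667
  E → positive

1. -83.252167, -56.257167
2. 88.374500, -68.948050
3. 8.639217, -153.839365
4. -45.406898, -3.726868
5. 48.867817, 37.929333
6. -60.263367, 179.141167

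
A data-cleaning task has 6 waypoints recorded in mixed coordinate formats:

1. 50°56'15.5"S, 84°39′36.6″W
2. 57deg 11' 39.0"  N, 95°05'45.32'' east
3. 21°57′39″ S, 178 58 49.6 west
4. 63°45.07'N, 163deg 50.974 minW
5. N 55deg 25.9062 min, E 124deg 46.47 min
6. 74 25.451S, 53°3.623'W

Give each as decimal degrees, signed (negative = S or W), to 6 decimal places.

1. -50.937639, -84.660167
2. 57.194167, 95.095922
3. -21.960833, -178.980444
4. 63.751167, -163.849567
5. 55.431770, 124.774500
6. -74.424183, -53.060383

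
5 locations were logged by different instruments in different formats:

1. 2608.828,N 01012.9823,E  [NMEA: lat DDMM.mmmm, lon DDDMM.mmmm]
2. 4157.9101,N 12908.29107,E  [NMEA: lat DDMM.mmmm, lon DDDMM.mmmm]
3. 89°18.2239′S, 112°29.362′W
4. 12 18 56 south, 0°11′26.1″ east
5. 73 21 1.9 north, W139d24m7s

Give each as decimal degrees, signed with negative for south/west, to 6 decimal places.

Point 1:
  Lat: degrees = first 2 digits = 26, minutes = 8.828; 26 + 8.828/60 = 26.1471333
  N ⇒ keep positive
  Lon: split at 3 digits → 010° and 12.9823′; 10 + 12.9823/60 = 10.2163717
  E → positive
Point 2:
  φ: split at 2 digits → 41° and 57.9101′; 41 + 57.9101/60 = 41.9651683
  N → positive
  Longitude: split at 3 digits → 129° and 8.29107′; 129 + 8.29107/60 = 129.1381845
  E ⇒ keep positive
Point 3:
  Latitude: 18.2239′ = 0.303732°; total 89.3037317
  S → negative
  Lon: 29.362′ = 0.489367°; total 112.4893667
  hemisphere W, so the sign is −
Point 4:
  Lat: 18′ + 56″ = 18.93333′; 12 + 18.93333/60 = 12.3155556
  S → negative
  Longitude: 0 + 11/60 + 26.1/3600 = 0.1905833
  E ⇒ keep positive
Point 5:
  Latitude: 73 + 21/60 + 1.9/3600 = 73.3505278
  N ⇒ keep positive
  λ: 139° + 24/60 + 7/3600 = 139 + 0.400000 + 0.001944 = 139.4019444
  W ⇒ negate

1. 26.147133, 10.216372
2. 41.965168, 129.138185
3. -89.303732, -112.489367
4. -12.315556, 0.190583
5. 73.350528, -139.401944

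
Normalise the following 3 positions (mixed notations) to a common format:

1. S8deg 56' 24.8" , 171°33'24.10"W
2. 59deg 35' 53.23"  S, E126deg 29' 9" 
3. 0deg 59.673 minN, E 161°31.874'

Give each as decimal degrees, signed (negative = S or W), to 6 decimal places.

1. -8.940222, -171.556694
2. -59.598119, 126.485833
3. 0.994550, 161.531233

Point 1:
  Lat: 8 + 56/60 + 24.8/3600 = 8.9402222
  S → negative
  λ: 33′ + 24.1″ = 33.40167′; 171 + 33.40167/60 = 171.5566944
  W → negative
Point 2:
  Lat: 35′ + 53.23″ = 35.88717′; 59 + 35.88717/60 = 59.5981194
  S ⇒ negate
  λ: 126° + 29/60 + 9/3600 = 126 + 0.483333 + 0.002500 = 126.4858333
  E ⇒ keep positive
Point 3:
  Latitude: 0 + 59.673/60 = 0.9945500
  N → positive
  λ: 31.874′ = 0.531233°; total 161.5312333
  E ⇒ keep positive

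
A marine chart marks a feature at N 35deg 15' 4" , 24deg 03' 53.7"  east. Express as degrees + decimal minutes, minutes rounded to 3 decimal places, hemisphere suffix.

Lat: 15 + 4/60 = 15.06667′
λ: 3 + 53.7/60 = 3.89500′

35° 15.067′ N, 24° 3.895′ E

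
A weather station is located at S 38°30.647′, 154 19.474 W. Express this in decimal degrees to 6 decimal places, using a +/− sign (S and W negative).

-38.510783, -154.324567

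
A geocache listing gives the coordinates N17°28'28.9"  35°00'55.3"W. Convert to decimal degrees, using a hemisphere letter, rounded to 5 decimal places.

Lat: 28′ + 28.9″ = 28.48167′; 17 + 28.48167/60 = 17.474694
Longitude: 0′ + 55.3″ = 0.92167′; 35 + 0.92167/60 = 35.015361

17.47469° N, 35.01536° W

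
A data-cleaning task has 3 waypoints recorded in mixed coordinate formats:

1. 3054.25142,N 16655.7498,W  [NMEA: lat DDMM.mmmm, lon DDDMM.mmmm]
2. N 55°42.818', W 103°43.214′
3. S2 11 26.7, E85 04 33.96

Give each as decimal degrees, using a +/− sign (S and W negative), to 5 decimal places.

Point 1:
  Lat: split at 2 digits → 30° and 54.25142′; 30 + 54.25142/60 = 30.904190
  N → positive
  Longitude: degrees = first 3 digits = 166, minutes = 55.7498; 166 + 55.7498/60 = 166.929163
  W → negative
Point 2:
  Lat: 42.818′ = 0.713633°; total 55.713633
  N → positive
  λ: 43.214′ = 0.720233°; total 103.720233
  W ⇒ negate
Point 3:
  Latitude: 2 + 11/60 + 26.7/3600 = 2.190750
  S → negative
  Longitude: 4′ + 33.96″ = 4.56600′; 85 + 4.56600/60 = 85.076100
  E ⇒ keep positive

1. 30.90419, -166.92916
2. 55.71363, -103.72023
3. -2.19075, 85.07610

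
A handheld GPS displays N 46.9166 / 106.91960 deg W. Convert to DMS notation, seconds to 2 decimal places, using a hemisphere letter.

Latitude: 0.916600 × 60 = 54.99600′ → 54′, remainder × 60 = 59.7600″
Lon: whole degrees 106; 55.17600′ → 55′ and 10.5600″

46°54′59.76″ N, 106°55′10.56″ W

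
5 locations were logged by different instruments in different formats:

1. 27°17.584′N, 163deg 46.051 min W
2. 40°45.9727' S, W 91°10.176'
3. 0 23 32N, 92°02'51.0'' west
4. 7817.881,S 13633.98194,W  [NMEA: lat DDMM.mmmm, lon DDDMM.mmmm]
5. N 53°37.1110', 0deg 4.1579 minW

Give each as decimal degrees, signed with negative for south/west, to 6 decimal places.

1. 27.293067, -163.767517
2. -40.766212, -91.169600
3. 0.392222, -92.047500
4. -78.298017, -136.566366
5. 53.618517, -0.069298

Point 1:
  Lat: 27 + 17.584/60 = 27.2930667
  N ⇒ keep positive
  Lon: 46.051′ = 0.767517°; total 163.7675167
  W → negative
Point 2:
  Latitude: 45.9727′ = 0.766212°; total 40.7662117
  S → negative
  λ: 10.176′ = 0.169600°; total 91.1696000
  hemisphere W, so the sign is −
Point 3:
  Latitude: 23′ + 32″ = 23.53333′; 0 + 23.53333/60 = 0.3922222
  N → positive
  λ: 92 + 2/60 + 51/3600 = 92.0475000
  hemisphere W, so the sign is −
Point 4:
  Latitude: split at 2 digits → 78° and 17.881′; 78 + 17.881/60 = 78.2980167
  S ⇒ negate
  Lon: degrees = first 3 digits = 136, minutes = 33.98194; 136 + 33.98194/60 = 136.5663657
  hemisphere W, so the sign is −
Point 5:
  φ: 53 + 37.111/60 = 53.6185167
  N ⇒ keep positive
  Longitude: 0 + 4.1579/60 = 0.0692983
  hemisphere W, so the sign is −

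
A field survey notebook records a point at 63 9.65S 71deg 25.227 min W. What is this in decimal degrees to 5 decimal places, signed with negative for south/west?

-63.16083, -71.42045

Lat: 63 + 9.65/60 = 63.160833
hemisphere S, so the sign is −
Lon: 25.227′ = 0.420450°; total 71.420450
W ⇒ negate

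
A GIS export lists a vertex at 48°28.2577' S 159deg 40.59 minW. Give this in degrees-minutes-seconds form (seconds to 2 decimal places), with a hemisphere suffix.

Latitude: 28.25770′ → 28′ and 0.25770 × 60 = 15.4620″
λ: fractional minutes 0.59000 × 60 = 35.4000″

48°28′15.46″ S, 159°40′35.40″ W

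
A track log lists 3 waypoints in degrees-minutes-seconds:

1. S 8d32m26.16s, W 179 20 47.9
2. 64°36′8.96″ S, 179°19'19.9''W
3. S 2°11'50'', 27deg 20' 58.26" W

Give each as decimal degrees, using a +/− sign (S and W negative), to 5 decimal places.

1. -8.54060, -179.34664
2. -64.60249, -179.32219
3. -2.19722, -27.34952

Point 1:
  φ: 32′ + 26.16″ = 32.43600′; 8 + 32.43600/60 = 8.540600
  S ⇒ negate
  λ: 20′ + 47.9″ = 20.79833′; 179 + 20.79833/60 = 179.346639
  hemisphere W, so the sign is −
Point 2:
  Latitude: 64° + 36/60 + 8.96/3600 = 64 + 0.600000 + 0.002489 = 64.602489
  S ⇒ negate
  λ: 179° + 19/60 + 19.9/3600 = 179 + 0.316667 + 0.005528 = 179.322194
  W → negative
Point 3:
  Lat: 2° + 11/60 + 50/3600 = 2 + 0.183333 + 0.013889 = 2.197222
  hemisphere S, so the sign is −
  Lon: 27 + 20/60 + 58.26/3600 = 27.349517
  W ⇒ negate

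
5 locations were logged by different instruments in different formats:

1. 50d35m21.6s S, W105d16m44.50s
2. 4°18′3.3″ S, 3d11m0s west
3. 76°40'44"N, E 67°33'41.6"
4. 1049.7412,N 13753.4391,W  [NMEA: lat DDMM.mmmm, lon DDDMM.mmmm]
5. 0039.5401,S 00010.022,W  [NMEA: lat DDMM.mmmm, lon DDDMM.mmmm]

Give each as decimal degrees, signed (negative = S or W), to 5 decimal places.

1. -50.58933, -105.27903
2. -4.30092, -3.18333
3. 76.67889, 67.56156
4. 10.82902, -137.89065
5. -0.65900, -0.16703

Point 1:
  Latitude: 50° + 35/60 + 21.6/3600 = 50 + 0.583333 + 0.006000 = 50.589333
  hemisphere S, so the sign is −
  Longitude: 105° + 16/60 + 44.5/3600 = 105 + 0.266667 + 0.012361 = 105.279028
  hemisphere W, so the sign is −
Point 2:
  φ: 18′ + 3.3″ = 18.05500′; 4 + 18.05500/60 = 4.300917
  S → negative
  Longitude: 11′ + 0″ = 11.00000′; 3 + 11.00000/60 = 3.183333
  hemisphere W, so the sign is −
Point 3:
  Lat: 76 + 40/60 + 44/3600 = 76.678889
  N → positive
  Longitude: 67 + 33/60 + 41.6/3600 = 67.561556
  E → positive
Point 4:
  Lat: degrees = first 2 digits = 10, minutes = 49.7412; 10 + 49.7412/60 = 10.829020
  N → positive
  Longitude: degrees = first 3 digits = 137, minutes = 53.4391; 137 + 53.4391/60 = 137.890652
  W → negative
Point 5:
  Lat: split at 2 digits → 00° and 39.5401′; 0 + 39.5401/60 = 0.659002
  S ⇒ negate
  Longitude: degrees = first 3 digits = 0, minutes = 10.022; 0 + 10.022/60 = 0.167033
  hemisphere W, so the sign is −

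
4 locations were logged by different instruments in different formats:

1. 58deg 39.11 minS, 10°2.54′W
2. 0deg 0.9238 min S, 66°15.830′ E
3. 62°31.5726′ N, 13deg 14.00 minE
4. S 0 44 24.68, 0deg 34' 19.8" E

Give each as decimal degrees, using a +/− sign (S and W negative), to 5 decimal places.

Point 1:
  φ: 58 + 39.11/60 = 58.651833
  S ⇒ negate
  Longitude: 2.54′ = 0.042333°; total 10.042333
  W ⇒ negate
Point 2:
  φ: 0.9238′ = 0.015397°; total 0.015397
  hemisphere S, so the sign is −
  Longitude: 66 + 15.83/60 = 66.263833
  E ⇒ keep positive
Point 3:
  φ: 62 + 31.5726/60 = 62.526210
  N → positive
  Longitude: 13 + 14/60 = 13.233333
  E → positive
Point 4:
  φ: 0° + 44/60 + 24.68/3600 = 0 + 0.733333 + 0.006856 = 0.740189
  S → negative
  λ: 0 + 34/60 + 19.8/3600 = 0.572167
  E → positive

1. -58.65183, -10.04233
2. -0.01540, 66.26383
3. 62.52621, 13.23333
4. -0.74019, 0.57217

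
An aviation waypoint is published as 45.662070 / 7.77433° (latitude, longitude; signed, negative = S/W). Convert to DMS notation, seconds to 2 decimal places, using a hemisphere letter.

φ: 0.662070 × 60 = 39.72420′ → 39′, remainder × 60 = 43.4520″
Lon: 0.774330 × 60 = 46.45980′ → 46′, remainder × 60 = 27.5880″

45°39′43.45″ N, 7°46′27.59″ E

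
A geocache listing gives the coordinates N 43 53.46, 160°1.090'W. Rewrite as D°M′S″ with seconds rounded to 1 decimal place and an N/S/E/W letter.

43°53′27.6″ N, 160°01′5.4″ W

Latitude: fractional minutes 0.46000 × 60 = 27.600″
Lon: 1.09000′ → 1′ and 0.09000 × 60 = 5.400″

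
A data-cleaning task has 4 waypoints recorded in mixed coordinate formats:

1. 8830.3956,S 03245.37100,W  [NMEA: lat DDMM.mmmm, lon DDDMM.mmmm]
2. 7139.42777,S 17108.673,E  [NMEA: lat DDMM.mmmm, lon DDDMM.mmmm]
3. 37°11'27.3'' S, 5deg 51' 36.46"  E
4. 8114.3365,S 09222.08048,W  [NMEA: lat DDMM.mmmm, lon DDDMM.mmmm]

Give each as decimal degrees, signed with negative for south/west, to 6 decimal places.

1. -88.506593, -32.756183
2. -71.657130, 171.144550
3. -37.190917, 5.860128
4. -81.238942, -92.368008

Point 1:
  Latitude: split at 2 digits → 88° and 30.3956′; 88 + 30.3956/60 = 88.5065933
  S ⇒ negate
  Longitude: degrees = first 3 digits = 32, minutes = 45.371; 32 + 45.371/60 = 32.7561833
  W → negative
Point 2:
  φ: split at 2 digits → 71° and 39.42777′; 71 + 39.42777/60 = 71.6571295
  hemisphere S, so the sign is −
  Lon: split at 3 digits → 171° and 8.673′; 171 + 8.673/60 = 171.1445500
  E → positive
Point 3:
  φ: 37° + 11/60 + 27.3/3600 = 37 + 0.183333 + 0.007583 = 37.1909167
  hemisphere S, so the sign is −
  λ: 5 + 51/60 + 36.46/3600 = 5.8601278
  E ⇒ keep positive
Point 4:
  Lat: split at 2 digits → 81° and 14.3365′; 81 + 14.3365/60 = 81.2389417
  hemisphere S, so the sign is −
  Longitude: degrees = first 3 digits = 92, minutes = 22.08048; 92 + 22.08048/60 = 92.3680080
  W → negative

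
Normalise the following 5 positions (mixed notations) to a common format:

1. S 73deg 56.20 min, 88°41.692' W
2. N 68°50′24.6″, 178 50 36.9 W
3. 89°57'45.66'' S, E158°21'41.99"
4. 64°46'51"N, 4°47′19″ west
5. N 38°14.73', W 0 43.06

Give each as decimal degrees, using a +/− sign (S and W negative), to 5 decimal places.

1. -73.93667, -88.69487
2. 68.84017, -178.84358
3. -89.96268, 158.36166
4. 64.78083, -4.78861
5. 38.24550, -0.71767

Point 1:
  Latitude: 73 + 56.2/60 = 73.936667
  S → negative
  Lon: 88 + 41.692/60 = 88.694867
  W ⇒ negate
Point 2:
  Latitude: 50′ + 24.6″ = 50.41000′; 68 + 50.41000/60 = 68.840167
  N → positive
  Longitude: 50′ + 36.9″ = 50.61500′; 178 + 50.61500/60 = 178.843583
  W ⇒ negate
Point 3:
  Latitude: 57′ + 45.66″ = 57.76100′; 89 + 57.76100/60 = 89.962683
  hemisphere S, so the sign is −
  Lon: 21′ + 41.99″ = 21.69983′; 158 + 21.69983/60 = 158.361664
  E ⇒ keep positive
Point 4:
  φ: 64° + 46/60 + 51/3600 = 64 + 0.766667 + 0.014167 = 64.780833
  N → positive
  λ: 4° + 47/60 + 19/3600 = 4 + 0.783333 + 0.005278 = 4.788611
  W → negative
Point 5:
  Latitude: 38 + 14.73/60 = 38.245500
  N → positive
  Lon: 0 + 43.06/60 = 0.717667
  W → negative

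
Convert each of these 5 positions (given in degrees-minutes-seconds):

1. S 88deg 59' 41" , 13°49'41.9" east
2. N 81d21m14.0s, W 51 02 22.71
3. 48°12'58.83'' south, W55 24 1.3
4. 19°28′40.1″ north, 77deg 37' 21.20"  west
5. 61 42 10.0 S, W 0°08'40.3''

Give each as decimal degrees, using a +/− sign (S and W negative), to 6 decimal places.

1. -88.994722, 13.828306
2. 81.353889, -51.039642
3. -48.216342, -55.400361
4. 19.477806, -77.622556
5. -61.702778, -0.144528

Point 1:
  Latitude: 59′ + 41″ = 59.68333′; 88 + 59.68333/60 = 88.9947222
  S → negative
  λ: 13 + 49/60 + 41.9/3600 = 13.8283056
  E ⇒ keep positive
Point 2:
  Lat: 21′ + 14″ = 21.23333′; 81 + 21.23333/60 = 81.3538889
  N → positive
  Lon: 2′ + 22.71″ = 2.37850′; 51 + 2.37850/60 = 51.0396417
  hemisphere W, so the sign is −
Point 3:
  Latitude: 48 + 12/60 + 58.83/3600 = 48.2163417
  S → negative
  Longitude: 55° + 24/60 + 1.3/3600 = 55 + 0.400000 + 0.000361 = 55.4003611
  W ⇒ negate
Point 4:
  Lat: 28′ + 40.1″ = 28.66833′; 19 + 28.66833/60 = 19.4778056
  N → positive
  Lon: 77° + 37/60 + 21.2/3600 = 77 + 0.616667 + 0.005889 = 77.6225556
  W → negative
Point 5:
  Lat: 42′ + 10″ = 42.16667′; 61 + 42.16667/60 = 61.7027778
  S → negative
  λ: 8′ + 40.3″ = 8.67167′; 0 + 8.67167/60 = 0.1445278
  W → negative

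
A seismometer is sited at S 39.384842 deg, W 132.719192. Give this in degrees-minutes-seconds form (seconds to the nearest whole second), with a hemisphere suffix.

39°23′5″ S, 132°43′9″ W

φ: 0.384842° → 23.09052′; 0.09052 × 60 = 5.43″
Lon: 0.719192 × 60 = 43.15152′ → 43′, remainder × 60 = 9.09″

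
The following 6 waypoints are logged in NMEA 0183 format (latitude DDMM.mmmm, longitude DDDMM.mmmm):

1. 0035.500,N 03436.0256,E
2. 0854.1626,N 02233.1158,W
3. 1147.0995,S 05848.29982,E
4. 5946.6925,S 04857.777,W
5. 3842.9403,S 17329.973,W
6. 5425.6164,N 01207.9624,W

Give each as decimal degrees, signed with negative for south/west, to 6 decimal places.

Point 1:
  φ: split at 2 digits → 00° and 35.5′; 0 + 35.5/60 = 0.5916667
  N ⇒ keep positive
  Lon: split at 3 digits → 034° and 36.0256′; 34 + 36.0256/60 = 34.6004267
  E → positive
Point 2:
  Latitude: degrees = first 2 digits = 8, minutes = 54.1626; 8 + 54.1626/60 = 8.9027100
  N ⇒ keep positive
  λ: split at 3 digits → 022° and 33.1158′; 22 + 33.1158/60 = 22.5519300
  W → negative
Point 3:
  φ: degrees = first 2 digits = 11, minutes = 47.0995; 11 + 47.0995/60 = 11.7849917
  S ⇒ negate
  Lon: degrees = first 3 digits = 58, minutes = 48.29982; 58 + 48.29982/60 = 58.8049970
  E → positive
Point 4:
  Latitude: degrees = first 2 digits = 59, minutes = 46.6925; 59 + 46.6925/60 = 59.7782083
  S → negative
  λ: split at 3 digits → 048° and 57.777′; 48 + 57.777/60 = 48.9629500
  W → negative
Point 5:
  φ: split at 2 digits → 38° and 42.9403′; 38 + 42.9403/60 = 38.7156717
  S ⇒ negate
  Lon: degrees = first 3 digits = 173, minutes = 29.973; 173 + 29.973/60 = 173.4995500
  W → negative
Point 6:
  φ: degrees = first 2 digits = 54, minutes = 25.6164; 54 + 25.6164/60 = 54.4269400
  N → positive
  Lon: split at 3 digits → 012° and 7.9624′; 12 + 7.9624/60 = 12.1327067
  W → negative

1. 0.591667, 34.600427
2. 8.902710, -22.551930
3. -11.784992, 58.804997
4. -59.778208, -48.962950
5. -38.715672, -173.499550
6. 54.426940, -12.132707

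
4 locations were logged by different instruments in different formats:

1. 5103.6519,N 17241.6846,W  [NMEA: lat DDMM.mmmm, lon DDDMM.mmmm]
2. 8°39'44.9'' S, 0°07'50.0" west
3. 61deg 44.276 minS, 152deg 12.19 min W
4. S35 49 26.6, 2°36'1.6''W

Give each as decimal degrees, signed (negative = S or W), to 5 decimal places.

1. 51.06087, -172.69474
2. -8.66247, -0.13056
3. -61.73793, -152.20317
4. -35.82406, -2.60044

Point 1:
  φ: degrees = first 2 digits = 51, minutes = 3.6519; 51 + 3.6519/60 = 51.060865
  N → positive
  Longitude: degrees = first 3 digits = 172, minutes = 41.6846; 172 + 41.6846/60 = 172.694743
  W → negative
Point 2:
  Latitude: 39′ + 44.9″ = 39.74833′; 8 + 39.74833/60 = 8.662472
  S → negative
  λ: 7′ + 50″ = 7.83333′; 0 + 7.83333/60 = 0.130556
  hemisphere W, so the sign is −
Point 3:
  Latitude: 44.276′ = 0.737933°; total 61.737933
  hemisphere S, so the sign is −
  Lon: 12.19′ = 0.203167°; total 152.203167
  W → negative
Point 4:
  Lat: 49′ + 26.6″ = 49.44333′; 35 + 49.44333/60 = 35.824056
  hemisphere S, so the sign is −
  Longitude: 2 + 36/60 + 1.6/3600 = 2.600444
  W → negative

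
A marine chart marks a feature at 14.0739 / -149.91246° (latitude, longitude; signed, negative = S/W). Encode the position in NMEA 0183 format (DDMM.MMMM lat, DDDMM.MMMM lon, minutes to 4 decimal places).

1404.4340,N / 14954.7476,W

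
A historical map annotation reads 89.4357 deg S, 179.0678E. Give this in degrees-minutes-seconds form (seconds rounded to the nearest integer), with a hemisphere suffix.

φ: whole degrees 89; 26.14200′ → 26′ and 8.52″
λ: whole degrees 179; 4.06800′ → 4′ and 4.08″

89°26′9″ S, 179°04′4″ E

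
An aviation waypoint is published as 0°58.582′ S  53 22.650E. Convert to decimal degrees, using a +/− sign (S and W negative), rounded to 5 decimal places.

-0.97637, 53.37750

φ: 58.582′ = 0.976367°; total 0.976367
hemisphere S, so the sign is −
λ: 53 + 22.65/60 = 53.377500
E → positive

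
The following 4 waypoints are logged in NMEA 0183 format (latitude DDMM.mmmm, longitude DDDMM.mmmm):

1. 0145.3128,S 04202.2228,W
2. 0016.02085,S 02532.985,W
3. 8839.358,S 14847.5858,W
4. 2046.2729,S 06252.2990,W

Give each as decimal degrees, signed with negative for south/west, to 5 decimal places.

Point 1:
  Lat: split at 2 digits → 01° and 45.3128′; 1 + 45.3128/60 = 1.755213
  S → negative
  λ: split at 3 digits → 042° and 2.2228′; 42 + 2.2228/60 = 42.037047
  hemisphere W, so the sign is −
Point 2:
  φ: split at 2 digits → 00° and 16.02085′; 0 + 16.02085/60 = 0.267014
  S ⇒ negate
  Lon: degrees = first 3 digits = 25, minutes = 32.985; 25 + 32.985/60 = 25.549750
  W ⇒ negate
Point 3:
  Latitude: split at 2 digits → 88° and 39.358′; 88 + 39.358/60 = 88.655967
  S → negative
  Lon: split at 3 digits → 148° and 47.5858′; 148 + 47.5858/60 = 148.793097
  hemisphere W, so the sign is −
Point 4:
  Lat: degrees = first 2 digits = 20, minutes = 46.2729; 20 + 46.2729/60 = 20.771215
  S → negative
  Lon: split at 3 digits → 062° and 52.299′; 62 + 52.299/60 = 62.871650
  hemisphere W, so the sign is −

1. -1.75521, -42.03705
2. -0.26701, -25.54975
3. -88.65597, -148.79310
4. -20.77122, -62.87165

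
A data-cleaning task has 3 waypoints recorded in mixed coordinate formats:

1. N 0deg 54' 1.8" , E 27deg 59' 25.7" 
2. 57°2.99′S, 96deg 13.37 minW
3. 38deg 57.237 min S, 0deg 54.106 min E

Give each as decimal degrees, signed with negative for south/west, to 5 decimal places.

1. 0.90050, 27.99047
2. -57.04983, -96.22283
3. -38.95395, 0.90177

Point 1:
  Lat: 0 + 54/60 + 1.8/3600 = 0.900500
  N → positive
  Longitude: 27 + 59/60 + 25.7/3600 = 27.990472
  E → positive
Point 2:
  φ: 57 + 2.99/60 = 57.049833
  hemisphere S, so the sign is −
  Longitude: 96 + 13.37/60 = 96.222833
  W → negative
Point 3:
  φ: 57.237′ = 0.953950°; total 38.953950
  hemisphere S, so the sign is −
  Longitude: 0 + 54.106/60 = 0.901767
  E → positive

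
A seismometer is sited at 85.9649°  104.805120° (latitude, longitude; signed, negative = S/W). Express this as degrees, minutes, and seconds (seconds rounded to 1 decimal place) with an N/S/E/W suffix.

85°57′53.6″ N, 104°48′18.4″ E

φ: 0.964900° → 57.89400′; 0.89400 × 60 = 53.640″
λ: 0.805120° → 48.30720′; 0.30720 × 60 = 18.432″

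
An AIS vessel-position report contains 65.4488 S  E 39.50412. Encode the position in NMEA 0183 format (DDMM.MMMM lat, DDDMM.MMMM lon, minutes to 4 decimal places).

Lat: fractional part 0.448800 → 26.928000 minutes
λ: 39° + 0.504120 × 60 = 39° 30.247200′

6526.9280,S / 03930.2472,E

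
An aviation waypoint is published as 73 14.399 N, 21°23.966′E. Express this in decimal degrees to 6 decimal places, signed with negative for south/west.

73.239983, 21.399433

Latitude: 14.399′ = 0.239983°; total 73.2399833
N → positive
Lon: 23.966′ = 0.399433°; total 21.3994333
E ⇒ keep positive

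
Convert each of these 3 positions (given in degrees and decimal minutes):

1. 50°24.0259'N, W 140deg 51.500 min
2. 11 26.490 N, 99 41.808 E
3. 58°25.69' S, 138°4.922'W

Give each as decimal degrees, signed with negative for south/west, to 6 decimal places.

Point 1:
  Lat: 50 + 24.0259/60 = 50.4004317
  N → positive
  λ: 51.5′ = 0.858333°; total 140.8583333
  W ⇒ negate
Point 2:
  Lat: 26.49′ = 0.441500°; total 11.4415000
  N → positive
  λ: 99 + 41.808/60 = 99.6968000
  E ⇒ keep positive
Point 3:
  Latitude: 58 + 25.69/60 = 58.4281667
  S ⇒ negate
  Longitude: 138 + 4.922/60 = 138.0820333
  W ⇒ negate

1. 50.400432, -140.858333
2. 11.441500, 99.696800
3. -58.428167, -138.082033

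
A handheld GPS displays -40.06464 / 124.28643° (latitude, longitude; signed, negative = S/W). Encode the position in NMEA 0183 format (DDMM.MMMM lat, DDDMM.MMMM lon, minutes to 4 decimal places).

4003.8784,S / 12417.1858,E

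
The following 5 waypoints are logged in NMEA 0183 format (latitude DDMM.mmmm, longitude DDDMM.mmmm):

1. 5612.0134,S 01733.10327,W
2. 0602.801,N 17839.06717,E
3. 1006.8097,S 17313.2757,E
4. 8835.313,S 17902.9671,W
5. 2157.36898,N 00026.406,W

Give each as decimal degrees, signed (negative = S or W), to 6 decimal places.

1. -56.200223, -17.551721
2. 6.046683, 178.651120
3. -10.113495, 173.221262
4. -88.588550, -179.049452
5. 21.956150, -0.440100

Point 1:
  Lat: degrees = first 2 digits = 56, minutes = 12.0134; 56 + 12.0134/60 = 56.2002233
  S ⇒ negate
  Longitude: split at 3 digits → 017° and 33.10327′; 17 + 33.10327/60 = 17.5517212
  hemisphere W, so the sign is −
Point 2:
  Latitude: degrees = first 2 digits = 6, minutes = 2.801; 6 + 2.801/60 = 6.0466833
  N → positive
  Lon: degrees = first 3 digits = 178, minutes = 39.06717; 178 + 39.06717/60 = 178.6511195
  E → positive
Point 3:
  Lat: degrees = first 2 digits = 10, minutes = 6.8097; 10 + 6.8097/60 = 10.1134950
  hemisphere S, so the sign is −
  λ: degrees = first 3 digits = 173, minutes = 13.2757; 173 + 13.2757/60 = 173.2212617
  E → positive
Point 4:
  Latitude: split at 2 digits → 88° and 35.313′; 88 + 35.313/60 = 88.5885500
  S ⇒ negate
  Lon: split at 3 digits → 179° and 2.9671′; 179 + 2.9671/60 = 179.0494517
  W → negative
Point 5:
  Lat: split at 2 digits → 21° and 57.36898′; 21 + 57.36898/60 = 21.9561497
  N → positive
  Longitude: degrees = first 3 digits = 0, minutes = 26.406; 0 + 26.406/60 = 0.4401000
  W ⇒ negate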